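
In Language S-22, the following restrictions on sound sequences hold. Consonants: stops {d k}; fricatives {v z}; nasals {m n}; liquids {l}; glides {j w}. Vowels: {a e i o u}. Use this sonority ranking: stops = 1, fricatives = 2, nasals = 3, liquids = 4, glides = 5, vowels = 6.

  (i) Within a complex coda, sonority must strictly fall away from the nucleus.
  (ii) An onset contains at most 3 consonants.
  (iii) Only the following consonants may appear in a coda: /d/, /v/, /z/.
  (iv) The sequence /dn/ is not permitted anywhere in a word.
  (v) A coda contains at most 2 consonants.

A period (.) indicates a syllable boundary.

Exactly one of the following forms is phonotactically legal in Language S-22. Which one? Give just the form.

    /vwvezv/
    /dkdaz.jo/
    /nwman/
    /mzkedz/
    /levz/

/vwvezv/ — violates constraint (i): syllable 1 coda /zv/: /z/ (fricative, 2) → /v/ (fricative, 2) does not fall → phonotactically illegal
/dkdaz.jo/ — σ1 onset /dkd/ (3C), coda /z/ ok; σ2 onset /j/, coda /∅/ ok → phonotactically legal
/nwman/ — violates constraint (iii): syllable 1 coda contains /n/, which is not a licensed coda consonant → phonotactically illegal
/mzkedz/ — violates constraint (i): syllable 1 coda /dz/: /d/ (stop, 1) → /z/ (fricative, 2) does not fall → phonotactically illegal
/levz/ — violates constraint (i): syllable 1 coda /vz/: /v/ (fricative, 2) → /z/ (fricative, 2) does not fall → phonotactically illegal

/dkdaz.jo/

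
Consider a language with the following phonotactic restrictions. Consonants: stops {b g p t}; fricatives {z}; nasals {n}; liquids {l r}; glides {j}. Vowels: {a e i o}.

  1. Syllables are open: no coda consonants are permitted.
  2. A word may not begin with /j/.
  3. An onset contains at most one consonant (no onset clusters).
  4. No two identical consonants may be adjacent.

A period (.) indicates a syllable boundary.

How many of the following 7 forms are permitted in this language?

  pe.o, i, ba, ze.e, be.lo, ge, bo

pe.o — σ1 onset /p/, coda /∅/ ok; σ2 onset /∅/, coda /∅/ ok → permitted
i — σ1 onset /∅/, coda /∅/ ok → permitted
ba — σ1 onset /b/, coda /∅/ ok → permitted
ze.e — σ1 onset /z/, coda /∅/ ok; σ2 onset /∅/, coda /∅/ ok → permitted
be.lo — σ1 onset /b/, coda /∅/ ok; σ2 onset /l/, coda /∅/ ok → permitted
ge — σ1 onset /g/, coda /∅/ ok → permitted
bo — σ1 onset /b/, coda /∅/ ok → permitted
Permitted: pe.o, i, ba, ze.e, be.lo, ge, bo → 7.

7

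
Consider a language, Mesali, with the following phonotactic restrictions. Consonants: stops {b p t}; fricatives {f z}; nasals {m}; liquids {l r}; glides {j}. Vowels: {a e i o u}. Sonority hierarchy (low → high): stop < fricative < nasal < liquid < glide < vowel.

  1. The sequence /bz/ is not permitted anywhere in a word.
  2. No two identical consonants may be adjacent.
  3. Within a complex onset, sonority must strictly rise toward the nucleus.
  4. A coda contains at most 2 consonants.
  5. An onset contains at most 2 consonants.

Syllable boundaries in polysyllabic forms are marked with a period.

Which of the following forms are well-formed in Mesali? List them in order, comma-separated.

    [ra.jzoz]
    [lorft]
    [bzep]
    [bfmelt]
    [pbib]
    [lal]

[lal]

[ra.jzoz] — violates constraint 3: syllable 2 onset /jz/: /j/ (glide, 5) → /z/ (fricative, 2) does not rise → ill-formed
[lorft] — violates constraint 4: syllable 1 coda /rft/ has 3 consonants (> 2) → ill-formed
[bzep] — violates constraint 1: contains banned sequence /bz/ → ill-formed
[bfmelt] — violates constraint 5: syllable 1 onset /bfm/ has 3 consonants (> 2) → ill-formed
[pbib] — violates constraint 3: syllable 1 onset /pb/: /p/ (stop, 1) → /b/ (stop, 1) does not rise → ill-formed
[lal] — σ1 onset /l/, coda /l/ ok → well-formed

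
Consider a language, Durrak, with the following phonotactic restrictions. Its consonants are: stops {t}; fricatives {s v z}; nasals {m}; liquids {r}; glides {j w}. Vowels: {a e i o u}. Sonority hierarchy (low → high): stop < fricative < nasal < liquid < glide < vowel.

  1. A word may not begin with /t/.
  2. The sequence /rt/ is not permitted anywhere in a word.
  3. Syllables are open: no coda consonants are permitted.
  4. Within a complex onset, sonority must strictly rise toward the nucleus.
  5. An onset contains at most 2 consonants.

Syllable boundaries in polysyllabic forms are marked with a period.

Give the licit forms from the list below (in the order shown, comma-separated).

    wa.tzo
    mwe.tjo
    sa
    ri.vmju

wa.tzo — σ1 onset /w/, coda /∅/ ok; σ2 onset /tz/ (1→2 rises), coda /∅/ ok → licit
mwe.tjo — σ1 onset /mw/ (3→5 rises), coda /∅/ ok; σ2 onset /tj/ (1→5 rises), coda /∅/ ok → licit
sa — σ1 onset /s/, coda /∅/ ok → licit
ri.vmju — violates constraint 5: syllable 2 onset /vmj/ has 3 consonants (> 2) → illicit

wa.tzo, mwe.tjo, sa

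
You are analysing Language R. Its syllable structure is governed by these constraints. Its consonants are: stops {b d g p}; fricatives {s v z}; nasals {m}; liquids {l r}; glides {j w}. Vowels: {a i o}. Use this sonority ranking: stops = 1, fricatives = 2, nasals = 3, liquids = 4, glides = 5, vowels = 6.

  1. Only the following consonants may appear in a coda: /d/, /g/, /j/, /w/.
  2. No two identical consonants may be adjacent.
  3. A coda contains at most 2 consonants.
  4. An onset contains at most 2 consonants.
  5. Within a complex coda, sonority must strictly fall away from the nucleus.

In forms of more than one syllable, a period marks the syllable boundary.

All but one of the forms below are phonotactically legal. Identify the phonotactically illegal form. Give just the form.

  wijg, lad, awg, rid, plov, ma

wijg — σ1 onset /w/, coda /jg/ (5→1 falls) ok → phonotactically legal
lad — σ1 onset /l/, coda /d/ ok → phonotactically legal
awg — σ1 onset /∅/, coda /wg/ (5→1 falls) ok → phonotactically legal
rid — σ1 onset /r/, coda /d/ ok → phonotactically legal
plov — violates constraint 1: syllable 1 coda contains /v/, which is not a licensed coda consonant → phonotactically illegal
ma — σ1 onset /m/, coda /∅/ ok → phonotactically legal

plov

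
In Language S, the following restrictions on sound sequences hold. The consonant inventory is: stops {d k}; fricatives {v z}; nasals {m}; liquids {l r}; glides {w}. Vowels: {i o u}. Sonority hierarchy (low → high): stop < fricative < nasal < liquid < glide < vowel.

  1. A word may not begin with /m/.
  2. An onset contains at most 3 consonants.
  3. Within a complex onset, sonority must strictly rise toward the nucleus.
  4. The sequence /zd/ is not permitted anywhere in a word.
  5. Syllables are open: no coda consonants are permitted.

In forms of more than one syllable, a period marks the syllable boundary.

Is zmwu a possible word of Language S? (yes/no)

zmwu — σ1 onset /zmw/ (2→3→5 rises), coda /∅/ ok → well-formed

yes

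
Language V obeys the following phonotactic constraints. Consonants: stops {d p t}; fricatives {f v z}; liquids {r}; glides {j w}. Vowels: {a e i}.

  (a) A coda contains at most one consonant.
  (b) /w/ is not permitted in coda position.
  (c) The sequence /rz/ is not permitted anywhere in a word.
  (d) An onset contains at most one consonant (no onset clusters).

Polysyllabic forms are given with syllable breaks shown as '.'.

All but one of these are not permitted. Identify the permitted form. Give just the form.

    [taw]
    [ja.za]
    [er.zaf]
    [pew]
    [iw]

[ja.za]

[taw] — violates constraint (b): syllable 1 coda contains /w/ → not permitted
[ja.za] — σ1 onset /j/, coda /∅/ ok; σ2 onset /z/, coda /∅/ ok → permitted
[er.zaf] — violates constraint (c): contains banned sequence /rz/ → not permitted
[pew] — violates constraint (b): syllable 1 coda contains /w/ → not permitted
[iw] — violates constraint (b): syllable 1 coda contains /w/ → not permitted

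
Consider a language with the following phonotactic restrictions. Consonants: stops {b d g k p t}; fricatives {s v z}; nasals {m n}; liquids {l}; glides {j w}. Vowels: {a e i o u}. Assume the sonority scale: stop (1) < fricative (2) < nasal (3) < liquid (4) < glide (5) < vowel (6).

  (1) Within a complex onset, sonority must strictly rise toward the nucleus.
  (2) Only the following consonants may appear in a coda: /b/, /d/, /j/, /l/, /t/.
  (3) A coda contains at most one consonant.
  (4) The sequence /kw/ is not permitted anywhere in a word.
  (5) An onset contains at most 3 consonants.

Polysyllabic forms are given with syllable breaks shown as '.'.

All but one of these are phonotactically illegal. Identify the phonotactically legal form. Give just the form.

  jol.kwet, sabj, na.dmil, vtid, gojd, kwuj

na.dmil

jol.kwet — violates constraint 4: contains banned sequence /kw/ → phonotactically illegal
sabj — violates constraint 3: syllable 1 coda /bj/ has 2 consonants (> 1) → phonotactically illegal
na.dmil — σ1 onset /n/, coda /∅/ ok; σ2 onset /dm/ (1→3 rises), coda /l/ ok → phonotactically legal
vtid — violates constraint 1: syllable 1 onset /vt/: /v/ (fricative, 2) → /t/ (stop, 1) does not rise → phonotactically illegal
gojd — violates constraint 3: syllable 1 coda /jd/ has 2 consonants (> 1) → phonotactically illegal
kwuj — violates constraint 4: contains banned sequence /kw/ → phonotactically illegal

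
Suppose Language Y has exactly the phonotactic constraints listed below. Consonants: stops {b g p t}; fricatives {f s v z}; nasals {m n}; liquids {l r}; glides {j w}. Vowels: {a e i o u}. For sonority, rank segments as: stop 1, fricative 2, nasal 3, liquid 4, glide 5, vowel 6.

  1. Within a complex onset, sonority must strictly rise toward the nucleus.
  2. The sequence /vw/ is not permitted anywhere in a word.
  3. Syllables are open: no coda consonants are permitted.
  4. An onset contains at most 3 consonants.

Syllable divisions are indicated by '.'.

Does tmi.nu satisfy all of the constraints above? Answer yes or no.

yes

tmi.nu — σ1 onset /tm/ (1→3 rises), coda /∅/ ok; σ2 onset /n/, coda /∅/ ok → licit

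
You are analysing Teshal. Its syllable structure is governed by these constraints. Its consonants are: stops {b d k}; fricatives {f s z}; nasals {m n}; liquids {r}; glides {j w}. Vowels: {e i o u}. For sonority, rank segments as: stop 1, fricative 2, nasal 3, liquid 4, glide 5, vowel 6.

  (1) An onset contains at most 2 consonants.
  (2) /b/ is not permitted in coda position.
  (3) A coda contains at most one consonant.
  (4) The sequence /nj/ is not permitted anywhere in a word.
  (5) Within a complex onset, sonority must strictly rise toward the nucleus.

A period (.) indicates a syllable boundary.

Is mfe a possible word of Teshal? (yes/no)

mfe — violates constraint 5: syllable 1 onset /mf/: /m/ (nasal, 3) → /f/ (fricative, 2) does not rise → ill-formed

no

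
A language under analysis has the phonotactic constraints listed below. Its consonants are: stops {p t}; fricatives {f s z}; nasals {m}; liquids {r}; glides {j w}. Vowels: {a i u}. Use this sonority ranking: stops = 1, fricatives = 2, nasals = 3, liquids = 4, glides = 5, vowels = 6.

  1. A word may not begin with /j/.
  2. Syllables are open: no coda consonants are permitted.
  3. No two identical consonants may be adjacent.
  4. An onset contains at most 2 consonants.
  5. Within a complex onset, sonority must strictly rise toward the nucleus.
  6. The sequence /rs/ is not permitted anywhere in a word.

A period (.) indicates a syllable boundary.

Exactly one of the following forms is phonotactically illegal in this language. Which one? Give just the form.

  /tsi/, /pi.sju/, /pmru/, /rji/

/pmru/

/tsi/ — σ1 onset /ts/ (1→2 rises), coda /∅/ ok → phonotactically legal
/pi.sju/ — σ1 onset /p/, coda /∅/ ok; σ2 onset /sj/ (2→5 rises), coda /∅/ ok → phonotactically legal
/pmru/ — violates constraint 4: syllable 1 onset /pmr/ has 3 consonants (> 2) → phonotactically illegal
/rji/ — σ1 onset /rj/ (4→5 rises), coda /∅/ ok → phonotactically legal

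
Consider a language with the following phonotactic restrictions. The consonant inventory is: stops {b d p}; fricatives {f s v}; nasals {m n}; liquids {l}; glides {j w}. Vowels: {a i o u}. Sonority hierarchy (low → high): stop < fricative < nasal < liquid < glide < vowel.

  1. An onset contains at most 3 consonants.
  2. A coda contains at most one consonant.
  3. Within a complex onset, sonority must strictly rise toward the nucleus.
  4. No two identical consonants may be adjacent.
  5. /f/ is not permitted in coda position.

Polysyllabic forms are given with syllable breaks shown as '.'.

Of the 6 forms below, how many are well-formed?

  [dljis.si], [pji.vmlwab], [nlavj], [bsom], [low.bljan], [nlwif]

[dljis.si] — violates constraint 4: adjacent identical consonants /ss/ → ill-formed
[pji.vmlwab] — violates constraint 1: syllable 2 onset /vmlw/ has 4 consonants (> 3) → ill-formed
[nlavj] — violates constraint 2: syllable 1 coda /vj/ has 2 consonants (> 1) → ill-formed
[bsom] — σ1 onset /bs/ (1→2 rises), coda /m/ ok → well-formed
[low.bljan] — σ1 onset /l/, coda /w/ ok; σ2 onset /blj/ (1→4→5 rises), coda /n/ ok → well-formed
[nlwif] — violates constraint 5: syllable 1 coda contains /f/ → ill-formed
Well-formed: [bsom], [low.bljan] → 2.

2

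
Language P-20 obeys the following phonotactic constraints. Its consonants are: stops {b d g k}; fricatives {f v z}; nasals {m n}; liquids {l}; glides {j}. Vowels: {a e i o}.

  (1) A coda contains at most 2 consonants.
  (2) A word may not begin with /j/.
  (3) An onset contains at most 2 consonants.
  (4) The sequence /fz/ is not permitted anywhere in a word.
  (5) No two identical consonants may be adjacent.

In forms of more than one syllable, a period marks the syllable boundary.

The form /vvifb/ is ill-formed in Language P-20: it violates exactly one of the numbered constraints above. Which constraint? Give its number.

5

/vvifb/: adjacent identical consonants /vv/.
This is a violation of constraint 5: "No two identical consonants may be adjacent."
The remaining constraints (1, 2, 3, 4) are satisfied.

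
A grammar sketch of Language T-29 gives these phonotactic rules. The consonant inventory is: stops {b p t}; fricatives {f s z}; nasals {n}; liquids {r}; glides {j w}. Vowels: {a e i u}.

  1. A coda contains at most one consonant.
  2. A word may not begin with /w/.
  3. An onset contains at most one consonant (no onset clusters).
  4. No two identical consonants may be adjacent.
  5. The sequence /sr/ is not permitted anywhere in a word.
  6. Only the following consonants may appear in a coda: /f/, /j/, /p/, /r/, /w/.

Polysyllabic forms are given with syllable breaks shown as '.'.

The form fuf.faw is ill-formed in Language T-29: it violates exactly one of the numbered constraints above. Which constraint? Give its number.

fuf.faw: adjacent identical consonants /ff/.
This is a violation of constraint 4: "No two identical consonants may be adjacent."
The remaining constraints (1, 2, 3, 5, 6) are satisfied.

4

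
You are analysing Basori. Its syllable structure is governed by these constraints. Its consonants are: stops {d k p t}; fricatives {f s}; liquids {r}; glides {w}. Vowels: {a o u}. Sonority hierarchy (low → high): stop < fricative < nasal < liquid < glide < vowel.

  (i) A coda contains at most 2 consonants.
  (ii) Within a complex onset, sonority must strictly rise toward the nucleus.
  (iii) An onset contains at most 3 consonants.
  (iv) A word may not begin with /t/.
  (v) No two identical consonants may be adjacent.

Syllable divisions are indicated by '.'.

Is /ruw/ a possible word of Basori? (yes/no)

yes

/ruw/ — σ1 onset /r/, coda /w/ ok → permitted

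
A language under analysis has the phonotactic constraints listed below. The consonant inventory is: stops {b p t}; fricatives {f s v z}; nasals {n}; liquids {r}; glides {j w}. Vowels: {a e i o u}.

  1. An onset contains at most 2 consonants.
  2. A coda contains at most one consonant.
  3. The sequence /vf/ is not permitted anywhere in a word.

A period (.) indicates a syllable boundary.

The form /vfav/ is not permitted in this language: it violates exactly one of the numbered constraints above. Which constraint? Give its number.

/vfav/: contains banned sequence /vf/.
This is a violation of constraint 3: "The sequence /vf/ is not permitted anywhere in a word."
The remaining constraints (1, 2) are satisfied.

3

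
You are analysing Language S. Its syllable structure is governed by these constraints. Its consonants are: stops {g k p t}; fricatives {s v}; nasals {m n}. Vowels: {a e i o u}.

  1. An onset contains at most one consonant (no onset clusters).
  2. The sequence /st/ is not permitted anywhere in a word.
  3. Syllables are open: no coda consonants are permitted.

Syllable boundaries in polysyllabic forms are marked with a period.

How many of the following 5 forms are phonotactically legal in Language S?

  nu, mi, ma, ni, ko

5

nu — σ1 onset /n/, coda /∅/ ok → phonotactically legal
mi — σ1 onset /m/, coda /∅/ ok → phonotactically legal
ma — σ1 onset /m/, coda /∅/ ok → phonotactically legal
ni — σ1 onset /n/, coda /∅/ ok → phonotactically legal
ko — σ1 onset /k/, coda /∅/ ok → phonotactically legal
Phonotactically legal: nu, mi, ma, ni, ko → 5.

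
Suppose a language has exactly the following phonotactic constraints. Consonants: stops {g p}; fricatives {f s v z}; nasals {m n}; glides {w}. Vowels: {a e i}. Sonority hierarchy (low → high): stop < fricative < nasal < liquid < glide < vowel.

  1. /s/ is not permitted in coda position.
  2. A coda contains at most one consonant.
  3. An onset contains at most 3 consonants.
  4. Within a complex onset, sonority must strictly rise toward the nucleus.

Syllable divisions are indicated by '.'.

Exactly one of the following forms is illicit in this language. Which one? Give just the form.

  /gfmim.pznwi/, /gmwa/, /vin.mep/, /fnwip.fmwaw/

/gfmim.pznwi/ — violates constraint 3: syllable 2 onset /pznw/ has 4 consonants (> 3) → illicit
/gmwa/ — σ1 onset /gmw/ (1→3→5 rises), coda /∅/ ok → licit
/vin.mep/ — σ1 onset /v/, coda /n/ ok; σ2 onset /m/, coda /p/ ok → licit
/fnwip.fmwaw/ — σ1 onset /fnw/ (2→3→5 rises), coda /p/ ok; σ2 onset /fmw/ (2→3→5 rises), coda /w/ ok → licit

/gfmim.pznwi/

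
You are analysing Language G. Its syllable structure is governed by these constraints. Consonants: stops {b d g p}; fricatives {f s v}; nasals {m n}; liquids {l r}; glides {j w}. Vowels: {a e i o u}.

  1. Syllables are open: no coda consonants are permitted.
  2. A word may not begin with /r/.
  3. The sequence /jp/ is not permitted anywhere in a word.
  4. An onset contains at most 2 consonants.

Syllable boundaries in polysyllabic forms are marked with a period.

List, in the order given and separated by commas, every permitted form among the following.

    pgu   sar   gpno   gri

pgu — σ1 onset /pg/ (2C), coda /∅/ ok → permitted
sar — violates constraint 1: syllable 1 coda /r/ has 1 consonant (> 0) → not permitted
gpno — violates constraint 4: syllable 1 onset /gpn/ has 3 consonants (> 2) → not permitted
gri — σ1 onset /gr/ (2C), coda /∅/ ok → permitted

pgu, gri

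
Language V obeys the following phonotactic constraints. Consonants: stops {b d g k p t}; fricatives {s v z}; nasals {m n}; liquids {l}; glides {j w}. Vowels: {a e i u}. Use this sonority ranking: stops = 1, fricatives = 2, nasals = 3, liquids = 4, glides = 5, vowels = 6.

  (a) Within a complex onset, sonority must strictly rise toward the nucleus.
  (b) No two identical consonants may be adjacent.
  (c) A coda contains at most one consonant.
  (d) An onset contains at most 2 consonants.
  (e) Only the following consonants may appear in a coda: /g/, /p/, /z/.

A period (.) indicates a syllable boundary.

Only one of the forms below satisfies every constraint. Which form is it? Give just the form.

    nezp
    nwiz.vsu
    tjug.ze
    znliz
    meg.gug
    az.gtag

tjug.ze

nezp — violates constraint (c): syllable 1 coda /zp/ has 2 consonants (> 1) → ill-formed
nwiz.vsu — violates constraint (a): syllable 2 onset /vs/: /v/ (fricative, 2) → /s/ (fricative, 2) does not rise → ill-formed
tjug.ze — σ1 onset /tj/ (1→5 rises), coda /g/ ok; σ2 onset /z/, coda /∅/ ok → well-formed
znliz — violates constraint (d): syllable 1 onset /znl/ has 3 consonants (> 2) → ill-formed
meg.gug — violates constraint (b): adjacent identical consonants /gg/ → ill-formed
az.gtag — violates constraint (a): syllable 2 onset /gt/: /g/ (stop, 1) → /t/ (stop, 1) does not rise → ill-formed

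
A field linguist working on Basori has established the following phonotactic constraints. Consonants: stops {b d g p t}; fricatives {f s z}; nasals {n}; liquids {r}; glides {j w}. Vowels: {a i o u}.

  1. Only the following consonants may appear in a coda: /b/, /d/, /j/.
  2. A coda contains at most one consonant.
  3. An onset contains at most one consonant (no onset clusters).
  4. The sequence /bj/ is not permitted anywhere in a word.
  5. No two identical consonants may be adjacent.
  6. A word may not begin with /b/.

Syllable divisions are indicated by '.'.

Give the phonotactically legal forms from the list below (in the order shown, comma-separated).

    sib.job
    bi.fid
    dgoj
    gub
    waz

sib.job — violates constraint 4: contains banned sequence /bj/ → phonotactically illegal
bi.fid — violates constraint 6: word begins with /b/ → phonotactically illegal
dgoj — violates constraint 3: syllable 1 onset /dg/ has 2 consonants (> 1) → phonotactically illegal
gub — σ1 onset /g/, coda /b/ ok → phonotactically legal
waz — violates constraint 1: syllable 1 coda contains /z/, which is not a licensed coda consonant → phonotactically illegal

gub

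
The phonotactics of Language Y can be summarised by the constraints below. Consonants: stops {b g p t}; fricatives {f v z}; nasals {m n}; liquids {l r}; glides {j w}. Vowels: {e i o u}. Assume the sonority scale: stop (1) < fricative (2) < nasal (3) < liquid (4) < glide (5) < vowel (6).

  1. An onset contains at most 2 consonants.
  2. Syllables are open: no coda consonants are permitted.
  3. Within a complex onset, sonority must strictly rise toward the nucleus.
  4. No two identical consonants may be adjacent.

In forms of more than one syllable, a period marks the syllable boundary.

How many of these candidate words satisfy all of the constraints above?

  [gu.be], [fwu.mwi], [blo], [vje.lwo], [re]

5

[gu.be] — σ1 onset /g/, coda /∅/ ok; σ2 onset /b/, coda /∅/ ok → licit
[fwu.mwi] — σ1 onset /fw/ (2→5 rises), coda /∅/ ok; σ2 onset /mw/ (3→5 rises), coda /∅/ ok → licit
[blo] — σ1 onset /bl/ (1→4 rises), coda /∅/ ok → licit
[vje.lwo] — σ1 onset /vj/ (2→5 rises), coda /∅/ ok; σ2 onset /lw/ (4→5 rises), coda /∅/ ok → licit
[re] — σ1 onset /r/, coda /∅/ ok → licit
Licit: [gu.be], [fwu.mwi], [blo], [vje.lwo], [re] → 5.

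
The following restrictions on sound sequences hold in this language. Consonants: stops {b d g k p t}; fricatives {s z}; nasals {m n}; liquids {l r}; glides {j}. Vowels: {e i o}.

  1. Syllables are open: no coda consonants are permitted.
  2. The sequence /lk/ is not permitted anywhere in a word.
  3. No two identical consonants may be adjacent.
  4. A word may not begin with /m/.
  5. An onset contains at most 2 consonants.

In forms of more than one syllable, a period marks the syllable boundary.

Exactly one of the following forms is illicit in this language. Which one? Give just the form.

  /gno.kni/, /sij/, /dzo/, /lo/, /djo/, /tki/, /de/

/gno.kni/ — σ1 onset /gn/ (2C), coda /∅/ ok; σ2 onset /kn/ (2C), coda /∅/ ok → licit
/sij/ — violates constraint 1: syllable 1 coda /j/ has 1 consonant (> 0) → illicit
/dzo/ — σ1 onset /dz/ (2C), coda /∅/ ok → licit
/lo/ — σ1 onset /l/, coda /∅/ ok → licit
/djo/ — σ1 onset /dj/ (2C), coda /∅/ ok → licit
/tki/ — σ1 onset /tk/ (2C), coda /∅/ ok → licit
/de/ — σ1 onset /d/, coda /∅/ ok → licit

/sij/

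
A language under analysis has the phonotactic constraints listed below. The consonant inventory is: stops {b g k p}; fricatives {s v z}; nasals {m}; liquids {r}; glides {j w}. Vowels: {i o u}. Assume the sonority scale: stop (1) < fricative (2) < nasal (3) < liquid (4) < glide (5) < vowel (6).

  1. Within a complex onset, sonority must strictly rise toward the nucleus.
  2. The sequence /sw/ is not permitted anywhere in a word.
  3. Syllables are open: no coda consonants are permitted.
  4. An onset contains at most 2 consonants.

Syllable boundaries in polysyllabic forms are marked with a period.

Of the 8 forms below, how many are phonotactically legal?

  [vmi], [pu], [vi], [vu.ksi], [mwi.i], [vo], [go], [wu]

8

[vmi] — σ1 onset /vm/ (2→3 rises), coda /∅/ ok → phonotactically legal
[pu] — σ1 onset /p/, coda /∅/ ok → phonotactically legal
[vi] — σ1 onset /v/, coda /∅/ ok → phonotactically legal
[vu.ksi] — σ1 onset /v/, coda /∅/ ok; σ2 onset /ks/ (1→2 rises), coda /∅/ ok → phonotactically legal
[mwi.i] — σ1 onset /mw/ (3→5 rises), coda /∅/ ok; σ2 onset /∅/, coda /∅/ ok → phonotactically legal
[vo] — σ1 onset /v/, coda /∅/ ok → phonotactically legal
[go] — σ1 onset /g/, coda /∅/ ok → phonotactically legal
[wu] — σ1 onset /w/, coda /∅/ ok → phonotactically legal
Phonotactically legal: [vmi], [pu], [vi], [vu.ksi], [mwi.i], [vo], [go], [wu] → 8.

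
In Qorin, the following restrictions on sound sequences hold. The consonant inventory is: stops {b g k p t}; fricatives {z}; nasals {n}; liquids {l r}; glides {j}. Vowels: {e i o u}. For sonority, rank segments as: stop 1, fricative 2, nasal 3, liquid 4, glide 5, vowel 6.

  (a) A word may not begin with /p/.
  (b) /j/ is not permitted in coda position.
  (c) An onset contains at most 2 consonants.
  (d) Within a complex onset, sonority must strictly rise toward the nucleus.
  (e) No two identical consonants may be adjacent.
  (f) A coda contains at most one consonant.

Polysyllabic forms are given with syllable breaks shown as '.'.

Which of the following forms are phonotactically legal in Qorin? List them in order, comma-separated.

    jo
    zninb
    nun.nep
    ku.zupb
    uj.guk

jo — σ1 onset /j/, coda /∅/ ok → phonotactically legal
zninb — violates constraint (f): syllable 1 coda /nb/ has 2 consonants (> 1) → phonotactically illegal
nun.nep — violates constraint (e): adjacent identical consonants /nn/ → phonotactically illegal
ku.zupb — violates constraint (f): syllable 2 coda /pb/ has 2 consonants (> 1) → phonotactically illegal
uj.guk — violates constraint (b): syllable 1 coda contains /j/ → phonotactically illegal

jo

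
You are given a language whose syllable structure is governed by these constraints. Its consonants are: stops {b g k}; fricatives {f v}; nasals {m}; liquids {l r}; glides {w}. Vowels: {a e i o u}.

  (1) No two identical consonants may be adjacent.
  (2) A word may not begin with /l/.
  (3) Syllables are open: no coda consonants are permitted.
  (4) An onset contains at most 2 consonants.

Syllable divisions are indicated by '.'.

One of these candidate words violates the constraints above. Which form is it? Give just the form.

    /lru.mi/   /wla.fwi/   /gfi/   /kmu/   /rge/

/lru.mi/

/lru.mi/ — violates constraint 2: word begins with /l/ → phonotactically illegal
/wla.fwi/ — σ1 onset /wl/ (2C), coda /∅/ ok; σ2 onset /fw/ (2C), coda /∅/ ok → phonotactically legal
/gfi/ — σ1 onset /gf/ (2C), coda /∅/ ok → phonotactically legal
/kmu/ — σ1 onset /km/ (2C), coda /∅/ ok → phonotactically legal
/rge/ — σ1 onset /rg/ (2C), coda /∅/ ok → phonotactically legal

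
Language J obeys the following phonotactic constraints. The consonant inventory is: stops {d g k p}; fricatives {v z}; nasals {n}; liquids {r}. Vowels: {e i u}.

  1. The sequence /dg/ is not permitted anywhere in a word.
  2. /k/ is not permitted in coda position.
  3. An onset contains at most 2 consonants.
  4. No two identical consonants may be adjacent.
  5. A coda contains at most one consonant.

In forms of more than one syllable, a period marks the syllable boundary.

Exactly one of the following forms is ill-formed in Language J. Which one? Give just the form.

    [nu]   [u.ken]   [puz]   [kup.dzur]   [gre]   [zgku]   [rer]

[zgku]

[nu] — σ1 onset /n/, coda /∅/ ok → well-formed
[u.ken] — σ1 onset /∅/, coda /∅/ ok; σ2 onset /k/, coda /n/ ok → well-formed
[puz] — σ1 onset /p/, coda /z/ ok → well-formed
[kup.dzur] — σ1 onset /k/, coda /p/ ok; σ2 onset /dz/ (2C), coda /r/ ok → well-formed
[gre] — σ1 onset /gr/ (2C), coda /∅/ ok → well-formed
[zgku] — violates constraint 3: syllable 1 onset /zgk/ has 3 consonants (> 2) → ill-formed
[rer] — σ1 onset /r/, coda /r/ ok → well-formed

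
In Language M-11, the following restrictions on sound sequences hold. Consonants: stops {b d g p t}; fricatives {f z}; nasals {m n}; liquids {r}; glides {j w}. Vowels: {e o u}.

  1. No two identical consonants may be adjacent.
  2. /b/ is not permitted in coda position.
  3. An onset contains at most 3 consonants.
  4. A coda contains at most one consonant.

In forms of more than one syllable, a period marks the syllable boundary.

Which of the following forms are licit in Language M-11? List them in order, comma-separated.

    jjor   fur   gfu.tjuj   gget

fur, gfu.tjuj

jjor — violates constraint 1: adjacent identical consonants /jj/ → illicit
fur — σ1 onset /f/, coda /r/ ok → licit
gfu.tjuj — σ1 onset /gf/ (2C), coda /∅/ ok; σ2 onset /tj/ (2C), coda /j/ ok → licit
gget — violates constraint 1: adjacent identical consonants /gg/ → illicit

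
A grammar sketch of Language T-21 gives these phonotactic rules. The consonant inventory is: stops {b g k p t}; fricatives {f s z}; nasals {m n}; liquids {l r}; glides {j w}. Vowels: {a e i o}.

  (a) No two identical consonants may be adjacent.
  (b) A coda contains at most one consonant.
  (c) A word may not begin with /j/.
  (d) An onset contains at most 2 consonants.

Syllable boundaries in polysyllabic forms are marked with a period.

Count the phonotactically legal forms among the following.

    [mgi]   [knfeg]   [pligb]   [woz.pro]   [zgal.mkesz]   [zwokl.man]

[mgi] — σ1 onset /mg/ (2C), coda /∅/ ok → phonotactically legal
[knfeg] — violates constraint (d): syllable 1 onset /knf/ has 3 consonants (> 2) → phonotactically illegal
[pligb] — violates constraint (b): syllable 1 coda /gb/ has 2 consonants (> 1) → phonotactically illegal
[woz.pro] — σ1 onset /w/, coda /z/ ok; σ2 onset /pr/ (2C), coda /∅/ ok → phonotactically legal
[zgal.mkesz] — violates constraint (b): syllable 2 coda /sz/ has 2 consonants (> 1) → phonotactically illegal
[zwokl.man] — violates constraint (b): syllable 1 coda /kl/ has 2 consonants (> 1) → phonotactically illegal
Phonotactically legal: [mgi], [woz.pro] → 2.

2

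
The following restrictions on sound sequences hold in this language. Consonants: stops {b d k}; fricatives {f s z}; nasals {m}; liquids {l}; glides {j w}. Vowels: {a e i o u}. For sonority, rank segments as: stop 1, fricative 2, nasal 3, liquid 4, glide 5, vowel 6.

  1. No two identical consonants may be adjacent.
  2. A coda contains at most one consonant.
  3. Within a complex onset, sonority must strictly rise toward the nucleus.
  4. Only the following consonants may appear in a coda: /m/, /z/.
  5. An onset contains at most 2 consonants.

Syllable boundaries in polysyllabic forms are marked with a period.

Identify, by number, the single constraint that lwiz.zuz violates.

lwiz.zuz: adjacent identical consonants /zz/.
This is a violation of constraint 1: "No two identical consonants may be adjacent."
The remaining constraints (2, 3, 4, 5) are satisfied.

1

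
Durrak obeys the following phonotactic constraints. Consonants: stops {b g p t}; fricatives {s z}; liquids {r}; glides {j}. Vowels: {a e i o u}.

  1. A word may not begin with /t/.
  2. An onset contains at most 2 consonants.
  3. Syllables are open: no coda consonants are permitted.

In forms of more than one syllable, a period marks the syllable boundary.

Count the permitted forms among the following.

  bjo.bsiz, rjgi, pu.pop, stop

0

bjo.bsiz — violates constraint 3: syllable 2 coda /z/ has 1 consonant (> 0) → not permitted
rjgi — violates constraint 2: syllable 1 onset /rjg/ has 3 consonants (> 2) → not permitted
pu.pop — violates constraint 3: syllable 2 coda /p/ has 1 consonant (> 0) → not permitted
stop — violates constraint 3: syllable 1 coda /p/ has 1 consonant (> 0) → not permitted
No form is permitted → 0.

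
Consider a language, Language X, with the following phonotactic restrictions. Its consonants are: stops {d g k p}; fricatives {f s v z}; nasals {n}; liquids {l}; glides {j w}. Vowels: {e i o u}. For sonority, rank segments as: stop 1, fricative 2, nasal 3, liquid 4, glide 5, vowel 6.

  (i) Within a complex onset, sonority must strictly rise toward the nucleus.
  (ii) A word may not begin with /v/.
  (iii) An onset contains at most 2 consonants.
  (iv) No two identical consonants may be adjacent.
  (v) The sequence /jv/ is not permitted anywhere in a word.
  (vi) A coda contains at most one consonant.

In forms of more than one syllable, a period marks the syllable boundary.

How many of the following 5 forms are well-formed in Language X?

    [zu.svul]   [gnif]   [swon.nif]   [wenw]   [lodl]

[zu.svul] — violates constraint (i): syllable 2 onset /sv/: /s/ (fricative, 2) → /v/ (fricative, 2) does not rise → ill-formed
[gnif] — σ1 onset /gn/ (1→3 rises), coda /f/ ok → well-formed
[swon.nif] — violates constraint (iv): adjacent identical consonants /nn/ → ill-formed
[wenw] — violates constraint (vi): syllable 1 coda /nw/ has 2 consonants (> 1) → ill-formed
[lodl] — violates constraint (vi): syllable 1 coda /dl/ has 2 consonants (> 1) → ill-formed
Well-formed: [gnif] → 1.

1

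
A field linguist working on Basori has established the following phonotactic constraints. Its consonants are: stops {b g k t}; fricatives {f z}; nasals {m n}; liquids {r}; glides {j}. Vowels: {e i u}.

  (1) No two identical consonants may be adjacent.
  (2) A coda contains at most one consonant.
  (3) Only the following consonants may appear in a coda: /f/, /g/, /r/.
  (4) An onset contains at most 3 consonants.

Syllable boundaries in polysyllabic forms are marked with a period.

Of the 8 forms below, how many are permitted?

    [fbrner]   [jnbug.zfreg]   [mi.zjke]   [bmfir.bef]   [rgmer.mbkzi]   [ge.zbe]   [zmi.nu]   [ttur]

[fbrner] — violates constraint 4: syllable 1 onset /fbrn/ has 4 consonants (> 3) → not permitted
[jnbug.zfreg] — σ1 onset /jnb/ (3C), coda /g/ ok; σ2 onset /zfr/ (3C), coda /g/ ok → permitted
[mi.zjke] — σ1 onset /m/, coda /∅/ ok; σ2 onset /zjk/ (3C), coda /∅/ ok → permitted
[bmfir.bef] — σ1 onset /bmf/ (3C), coda /r/ ok; σ2 onset /b/, coda /f/ ok → permitted
[rgmer.mbkzi] — violates constraint 4: syllable 2 onset /mbkz/ has 4 consonants (> 3) → not permitted
[ge.zbe] — σ1 onset /g/, coda /∅/ ok; σ2 onset /zb/ (2C), coda /∅/ ok → permitted
[zmi.nu] — σ1 onset /zm/ (2C), coda /∅/ ok; σ2 onset /n/, coda /∅/ ok → permitted
[ttur] — violates constraint 1: adjacent identical consonants /tt/ → not permitted
Permitted: [jnbug.zfreg], [mi.zjke], [bmfir.bef], [ge.zbe], [zmi.nu] → 5.

5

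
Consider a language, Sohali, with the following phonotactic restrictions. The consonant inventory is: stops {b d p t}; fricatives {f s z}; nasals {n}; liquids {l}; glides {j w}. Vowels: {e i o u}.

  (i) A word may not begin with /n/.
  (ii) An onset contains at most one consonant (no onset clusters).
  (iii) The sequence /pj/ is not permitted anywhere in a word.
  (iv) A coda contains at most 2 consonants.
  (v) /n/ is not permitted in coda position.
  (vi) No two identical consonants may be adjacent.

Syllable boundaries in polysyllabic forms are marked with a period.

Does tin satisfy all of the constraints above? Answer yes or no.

no

tin — violates constraint (v): syllable 1 coda contains /n/ → ill-formed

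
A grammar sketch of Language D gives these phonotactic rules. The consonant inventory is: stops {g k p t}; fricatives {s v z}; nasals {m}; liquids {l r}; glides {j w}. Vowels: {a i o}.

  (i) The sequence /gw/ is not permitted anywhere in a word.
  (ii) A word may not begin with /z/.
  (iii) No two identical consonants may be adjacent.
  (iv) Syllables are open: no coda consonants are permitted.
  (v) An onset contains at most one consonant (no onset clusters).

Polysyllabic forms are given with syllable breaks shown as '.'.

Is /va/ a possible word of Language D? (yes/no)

/va/ — σ1 onset /v/, coda /∅/ ok → well-formed

yes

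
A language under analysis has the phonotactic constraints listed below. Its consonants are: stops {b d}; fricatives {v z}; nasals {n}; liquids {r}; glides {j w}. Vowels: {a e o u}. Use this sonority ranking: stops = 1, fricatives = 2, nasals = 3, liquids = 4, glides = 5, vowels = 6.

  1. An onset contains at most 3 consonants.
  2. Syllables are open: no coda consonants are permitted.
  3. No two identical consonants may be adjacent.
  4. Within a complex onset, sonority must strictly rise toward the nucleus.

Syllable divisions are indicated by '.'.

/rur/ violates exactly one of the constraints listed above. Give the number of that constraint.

/rur/: syllable 1 coda /r/ has 1 consonant (> 0).
This is a violation of constraint 2: "Syllables are open: no coda consonants are permitted."
The remaining constraints (1, 3, 4) are satisfied.

2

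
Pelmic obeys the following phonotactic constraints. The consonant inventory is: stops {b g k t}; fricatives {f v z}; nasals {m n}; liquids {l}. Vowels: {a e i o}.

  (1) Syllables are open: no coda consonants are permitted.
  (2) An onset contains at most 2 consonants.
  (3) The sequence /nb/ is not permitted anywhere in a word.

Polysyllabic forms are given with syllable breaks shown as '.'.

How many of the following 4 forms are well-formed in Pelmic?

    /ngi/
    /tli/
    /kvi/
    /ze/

4

/ngi/ — σ1 onset /ng/ (2C), coda /∅/ ok → well-formed
/tli/ — σ1 onset /tl/ (2C), coda /∅/ ok → well-formed
/kvi/ — σ1 onset /kv/ (2C), coda /∅/ ok → well-formed
/ze/ — σ1 onset /z/, coda /∅/ ok → well-formed
Well-formed: /ngi/, /tli/, /kvi/, /ze/ → 4.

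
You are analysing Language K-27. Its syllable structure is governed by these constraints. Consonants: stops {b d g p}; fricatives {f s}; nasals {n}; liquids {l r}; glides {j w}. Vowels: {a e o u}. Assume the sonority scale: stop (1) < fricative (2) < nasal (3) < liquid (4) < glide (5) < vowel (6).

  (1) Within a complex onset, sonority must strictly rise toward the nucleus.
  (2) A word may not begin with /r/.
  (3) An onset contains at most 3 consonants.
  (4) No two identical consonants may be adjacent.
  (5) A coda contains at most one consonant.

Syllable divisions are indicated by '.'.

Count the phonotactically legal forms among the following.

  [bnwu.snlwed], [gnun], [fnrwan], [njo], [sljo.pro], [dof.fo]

[bnwu.snlwed] — violates constraint 3: syllable 2 onset /snlw/ has 4 consonants (> 3) → phonotactically illegal
[gnun] — σ1 onset /gn/ (1→3 rises), coda /n/ ok → phonotactically legal
[fnrwan] — violates constraint 3: syllable 1 onset /fnrw/ has 4 consonants (> 3) → phonotactically illegal
[njo] — σ1 onset /nj/ (3→5 rises), coda /∅/ ok → phonotactically legal
[sljo.pro] — σ1 onset /slj/ (2→4→5 rises), coda /∅/ ok; σ2 onset /pr/ (1→4 rises), coda /∅/ ok → phonotactically legal
[dof.fo] — violates constraint 4: adjacent identical consonants /ff/ → phonotactically illegal
Phonotactically legal: [gnun], [njo], [sljo.pro] → 3.

3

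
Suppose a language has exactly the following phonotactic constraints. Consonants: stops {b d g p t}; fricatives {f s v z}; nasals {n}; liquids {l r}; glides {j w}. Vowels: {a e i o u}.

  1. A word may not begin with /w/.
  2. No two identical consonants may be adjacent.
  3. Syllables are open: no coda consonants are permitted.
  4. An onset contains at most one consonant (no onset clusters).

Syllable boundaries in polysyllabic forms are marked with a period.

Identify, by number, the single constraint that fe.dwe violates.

4

fe.dwe: syllable 2 onset /dw/ has 2 consonants (> 1).
This is a violation of constraint 4: "An onset contains at most one consonant (no onset clusters)."
The remaining constraints (1, 2, 3) are satisfied.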